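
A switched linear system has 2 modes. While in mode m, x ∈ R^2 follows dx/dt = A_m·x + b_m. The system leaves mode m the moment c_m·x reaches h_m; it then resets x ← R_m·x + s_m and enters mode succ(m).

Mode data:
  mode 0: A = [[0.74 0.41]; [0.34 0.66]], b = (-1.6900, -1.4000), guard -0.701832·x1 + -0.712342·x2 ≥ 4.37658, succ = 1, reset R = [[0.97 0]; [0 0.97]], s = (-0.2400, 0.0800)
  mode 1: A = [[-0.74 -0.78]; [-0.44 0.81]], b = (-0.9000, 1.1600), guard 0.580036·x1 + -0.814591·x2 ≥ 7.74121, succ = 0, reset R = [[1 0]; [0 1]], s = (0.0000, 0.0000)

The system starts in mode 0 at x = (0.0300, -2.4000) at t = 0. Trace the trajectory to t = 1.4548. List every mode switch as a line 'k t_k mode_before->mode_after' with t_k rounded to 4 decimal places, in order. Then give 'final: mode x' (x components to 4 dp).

Mode 0: guard c·x = 4.3766 hit at Δt = 0.5079 (t = 0.5079), x⁻ = (-1.8162, -4.3546) → reset → x⁺ = (-2.0017, -4.1439), jump to mode 1
Mode 1: flow for 0.9469 to horizon, guard not reached → x = (1.2659, -6.9253)

1 0.5079 0->1
final: 1 1.2659 -6.9253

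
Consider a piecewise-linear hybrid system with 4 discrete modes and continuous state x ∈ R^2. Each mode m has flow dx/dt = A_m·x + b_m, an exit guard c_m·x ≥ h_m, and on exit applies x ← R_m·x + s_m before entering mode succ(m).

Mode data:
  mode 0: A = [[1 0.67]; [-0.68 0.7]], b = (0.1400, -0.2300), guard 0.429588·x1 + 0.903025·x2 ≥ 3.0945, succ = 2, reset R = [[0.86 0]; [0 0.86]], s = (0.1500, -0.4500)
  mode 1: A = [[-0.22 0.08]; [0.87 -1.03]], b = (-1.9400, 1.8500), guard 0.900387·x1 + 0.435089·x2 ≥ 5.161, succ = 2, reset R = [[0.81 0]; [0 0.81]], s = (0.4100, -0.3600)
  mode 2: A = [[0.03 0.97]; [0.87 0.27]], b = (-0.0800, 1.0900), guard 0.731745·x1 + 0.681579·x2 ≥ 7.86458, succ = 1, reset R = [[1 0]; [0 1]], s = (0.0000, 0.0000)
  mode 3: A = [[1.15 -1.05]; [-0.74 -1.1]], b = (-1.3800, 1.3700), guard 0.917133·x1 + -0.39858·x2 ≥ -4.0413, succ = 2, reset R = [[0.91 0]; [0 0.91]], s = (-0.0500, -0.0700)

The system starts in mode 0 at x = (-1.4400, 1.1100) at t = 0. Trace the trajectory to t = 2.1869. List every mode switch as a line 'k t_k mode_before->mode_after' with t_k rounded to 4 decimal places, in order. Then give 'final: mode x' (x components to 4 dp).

Mode 0: guard c·x = 3.0945 hit at Δt = 1.1720 (t = 1.1720), x⁻ = (-1.2072, 4.0011) → reset → x⁺ = (-0.8882, 2.9910), jump to mode 2
Mode 2: flow for 1.0149 to horizon, guard not reached → x = (3.1298, 5.9984)

1 1.1720 0->2
final: 2 3.1298 5.9984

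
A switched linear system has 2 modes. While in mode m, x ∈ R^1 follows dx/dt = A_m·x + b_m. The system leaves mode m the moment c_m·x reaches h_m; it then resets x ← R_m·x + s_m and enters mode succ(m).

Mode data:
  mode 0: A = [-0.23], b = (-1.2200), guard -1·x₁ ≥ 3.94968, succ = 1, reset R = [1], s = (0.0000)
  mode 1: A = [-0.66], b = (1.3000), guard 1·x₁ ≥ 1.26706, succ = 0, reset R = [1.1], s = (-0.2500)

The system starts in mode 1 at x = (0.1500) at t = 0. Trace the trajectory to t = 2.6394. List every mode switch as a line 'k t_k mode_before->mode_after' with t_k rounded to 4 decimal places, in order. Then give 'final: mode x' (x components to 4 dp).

Mode 1: guard c·x = 1.2671 hit at Δt = 1.4418 (t = 1.4418), x⁻ = (1.2671) → reset → x⁺ = (1.1438), jump to mode 0
Mode 0: flow for 1.1976 to horizon, guard not reached → x = (-0.4087)

1 1.4418 1->0
final: 0 -0.4087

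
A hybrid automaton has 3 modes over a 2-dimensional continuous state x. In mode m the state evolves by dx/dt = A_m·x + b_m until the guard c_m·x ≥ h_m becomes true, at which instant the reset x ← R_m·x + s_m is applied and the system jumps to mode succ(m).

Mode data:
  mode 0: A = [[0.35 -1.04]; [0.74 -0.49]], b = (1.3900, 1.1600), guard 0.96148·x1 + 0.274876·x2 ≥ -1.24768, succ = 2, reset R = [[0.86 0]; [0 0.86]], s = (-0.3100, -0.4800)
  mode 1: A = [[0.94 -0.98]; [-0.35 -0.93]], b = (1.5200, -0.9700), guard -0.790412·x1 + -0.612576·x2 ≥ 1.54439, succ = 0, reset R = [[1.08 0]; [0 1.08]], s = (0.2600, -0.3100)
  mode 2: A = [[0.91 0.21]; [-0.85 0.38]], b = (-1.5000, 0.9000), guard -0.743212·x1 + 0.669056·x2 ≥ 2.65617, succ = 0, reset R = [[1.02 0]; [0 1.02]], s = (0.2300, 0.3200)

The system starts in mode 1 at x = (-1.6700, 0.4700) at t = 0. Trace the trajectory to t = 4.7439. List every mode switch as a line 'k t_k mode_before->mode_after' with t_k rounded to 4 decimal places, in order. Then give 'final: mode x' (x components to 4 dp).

1 0.7515 1->0
2 1.3578 0->2
3 1.8265 2->0
4 4.2472 0->2
final: 2 -3.0613 0.4502

Mode 1: guard c·x = 1.5444 hit at Δt = 0.7515 (t = 0.7515), x⁻ = (-2.0013, 0.0612) → reset → x⁺ = (-1.9014, -0.2439), jump to mode 0
Mode 0: guard c·x = -1.2477 hit at Δt = 0.6063 (t = 1.3578), x⁻ = (-1.2461, -0.1805) → reset → x⁺ = (-1.3816, -0.6352), jump to mode 2
Mode 2: guard c·x = 2.6562 hit at Δt = 0.4687 (t = 1.8265), x⁻ = (-3.0080, 0.6286) → reset → x⁺ = (-2.8382, 0.9612), jump to mode 0
Mode 0: guard c·x = -1.2477 hit at Δt = 2.4207 (t = 4.2472), x⁻ = (-1.1759, -0.4259) → reset → x⁺ = (-1.3213, -0.8463), jump to mode 2
Mode 2: flow for 0.4967 to horizon, guard not reached → x = (-3.0613, 0.4502)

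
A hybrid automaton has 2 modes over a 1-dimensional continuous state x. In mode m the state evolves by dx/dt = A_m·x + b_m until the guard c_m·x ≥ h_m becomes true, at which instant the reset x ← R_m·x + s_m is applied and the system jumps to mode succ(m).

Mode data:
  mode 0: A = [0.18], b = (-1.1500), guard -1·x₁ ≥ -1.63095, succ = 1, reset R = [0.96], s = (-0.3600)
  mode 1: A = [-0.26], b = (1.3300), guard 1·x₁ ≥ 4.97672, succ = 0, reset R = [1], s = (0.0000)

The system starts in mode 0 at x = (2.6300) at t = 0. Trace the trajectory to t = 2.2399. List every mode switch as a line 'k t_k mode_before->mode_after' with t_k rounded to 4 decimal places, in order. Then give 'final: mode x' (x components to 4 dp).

Mode 0: guard c·x = -1.6309 hit at Δt = 1.3094 (t = 1.3094), x⁻ = (1.6310) → reset → x⁺ = (1.2057), jump to mode 1
Mode 1: flow for 0.9305 to horizon, guard not reached → x = (2.0459)

1 1.3094 0->1
final: 1 2.0459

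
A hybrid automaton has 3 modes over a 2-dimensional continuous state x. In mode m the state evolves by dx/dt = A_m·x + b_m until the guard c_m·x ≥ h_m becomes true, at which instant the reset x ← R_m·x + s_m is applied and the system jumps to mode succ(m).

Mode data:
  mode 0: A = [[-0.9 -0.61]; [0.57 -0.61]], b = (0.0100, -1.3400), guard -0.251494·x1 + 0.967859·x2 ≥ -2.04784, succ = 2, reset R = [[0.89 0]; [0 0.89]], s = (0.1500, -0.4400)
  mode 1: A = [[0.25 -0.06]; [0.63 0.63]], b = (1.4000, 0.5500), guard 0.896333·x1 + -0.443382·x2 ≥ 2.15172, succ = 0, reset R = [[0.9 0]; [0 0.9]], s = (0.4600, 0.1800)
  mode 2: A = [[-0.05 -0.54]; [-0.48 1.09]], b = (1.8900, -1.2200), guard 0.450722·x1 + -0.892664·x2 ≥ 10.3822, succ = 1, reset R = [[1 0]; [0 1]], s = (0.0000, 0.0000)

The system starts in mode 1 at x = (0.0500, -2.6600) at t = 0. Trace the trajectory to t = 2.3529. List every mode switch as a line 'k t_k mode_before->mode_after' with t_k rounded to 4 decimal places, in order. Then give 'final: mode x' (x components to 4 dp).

Mode 1: guard c·x = 2.1517 hit at Δt = 0.4745 (t = 0.4745), x⁻ = (0.8493, -3.1360) → reset → x⁺ = (1.2244, -2.6424), jump to mode 0
Mode 0: guard c·x = -2.0478 hit at Δt = 1.1776 (t = 1.6521), x⁻ = (1.3534, -1.7642) → reset → x⁺ = (1.3545, -2.0101), jump to mode 2
Mode 2: flow for 0.7008 to horizon, guard not reached → x = (4.1158, -6.8212)

1 0.4745 1->0
2 1.6521 0->2
final: 2 4.1158 -6.8212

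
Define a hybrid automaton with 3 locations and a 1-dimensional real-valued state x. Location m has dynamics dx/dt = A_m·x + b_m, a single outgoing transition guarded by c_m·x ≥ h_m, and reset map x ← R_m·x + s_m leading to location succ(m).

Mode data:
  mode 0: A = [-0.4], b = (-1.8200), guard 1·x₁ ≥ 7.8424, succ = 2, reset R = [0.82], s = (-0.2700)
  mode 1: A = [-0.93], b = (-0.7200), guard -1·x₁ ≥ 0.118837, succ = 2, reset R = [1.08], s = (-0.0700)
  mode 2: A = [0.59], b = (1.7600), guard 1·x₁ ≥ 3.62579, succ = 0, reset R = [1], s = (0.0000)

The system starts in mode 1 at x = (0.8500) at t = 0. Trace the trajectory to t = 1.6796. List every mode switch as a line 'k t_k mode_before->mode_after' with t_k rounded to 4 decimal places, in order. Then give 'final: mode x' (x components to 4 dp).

Mode 1: guard c·x = 0.1188 hit at Δt = 0.9759 (t = 0.9759), x⁻ = (-0.1188) → reset → x⁺ = (-0.1983), jump to mode 2
Mode 2: flow for 0.7037 to horizon, guard not reached → x = (1.2348)

1 0.9759 1->2
final: 2 1.2348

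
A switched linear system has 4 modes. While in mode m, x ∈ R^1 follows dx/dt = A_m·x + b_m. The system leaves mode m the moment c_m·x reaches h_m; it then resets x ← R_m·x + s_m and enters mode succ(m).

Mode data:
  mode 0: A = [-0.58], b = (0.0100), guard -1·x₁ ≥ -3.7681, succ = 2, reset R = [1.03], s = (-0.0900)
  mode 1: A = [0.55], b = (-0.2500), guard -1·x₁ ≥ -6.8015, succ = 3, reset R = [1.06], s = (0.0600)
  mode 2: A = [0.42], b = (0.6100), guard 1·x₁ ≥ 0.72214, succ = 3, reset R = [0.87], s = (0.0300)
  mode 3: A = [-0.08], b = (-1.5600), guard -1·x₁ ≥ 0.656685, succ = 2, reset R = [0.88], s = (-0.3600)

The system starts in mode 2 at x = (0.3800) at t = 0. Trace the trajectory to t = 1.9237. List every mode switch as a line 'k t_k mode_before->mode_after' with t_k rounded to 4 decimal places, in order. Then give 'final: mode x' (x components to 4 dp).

1 0.4076 2->3
2 1.2508 3->2
final: 2 -0.7698

Mode 2: guard c·x = 0.7221 hit at Δt = 0.4076 (t = 0.4076), x⁻ = (0.7221) → reset → x⁺ = (0.6583), jump to mode 3
Mode 3: guard c·x = 0.6567 hit at Δt = 0.8432 (t = 1.2508), x⁻ = (-0.6567) → reset → x⁺ = (-0.9379), jump to mode 2
Mode 2: flow for 0.6729 to horizon, guard not reached → x = (-0.7698)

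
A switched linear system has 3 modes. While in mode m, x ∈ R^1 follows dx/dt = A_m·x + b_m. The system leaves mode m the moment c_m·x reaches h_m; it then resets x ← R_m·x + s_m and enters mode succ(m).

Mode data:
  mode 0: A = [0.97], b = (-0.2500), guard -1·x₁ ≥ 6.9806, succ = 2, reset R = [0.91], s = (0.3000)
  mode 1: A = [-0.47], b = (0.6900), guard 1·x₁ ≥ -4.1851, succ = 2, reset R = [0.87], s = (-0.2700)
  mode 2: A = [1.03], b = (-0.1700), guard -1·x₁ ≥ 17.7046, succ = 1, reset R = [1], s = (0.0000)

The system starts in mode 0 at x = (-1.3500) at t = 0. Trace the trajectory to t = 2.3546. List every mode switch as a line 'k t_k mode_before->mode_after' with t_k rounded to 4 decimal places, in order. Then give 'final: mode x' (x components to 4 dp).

1 1.5511 0->2
final: 2 -14.0593

Mode 0: guard c·x = 6.9806 hit at Δt = 1.5511 (t = 1.5511), x⁻ = (-6.9806) → reset → x⁺ = (-6.0523), jump to mode 2
Mode 2: flow for 0.8035 to horizon, guard not reached → x = (-14.0593)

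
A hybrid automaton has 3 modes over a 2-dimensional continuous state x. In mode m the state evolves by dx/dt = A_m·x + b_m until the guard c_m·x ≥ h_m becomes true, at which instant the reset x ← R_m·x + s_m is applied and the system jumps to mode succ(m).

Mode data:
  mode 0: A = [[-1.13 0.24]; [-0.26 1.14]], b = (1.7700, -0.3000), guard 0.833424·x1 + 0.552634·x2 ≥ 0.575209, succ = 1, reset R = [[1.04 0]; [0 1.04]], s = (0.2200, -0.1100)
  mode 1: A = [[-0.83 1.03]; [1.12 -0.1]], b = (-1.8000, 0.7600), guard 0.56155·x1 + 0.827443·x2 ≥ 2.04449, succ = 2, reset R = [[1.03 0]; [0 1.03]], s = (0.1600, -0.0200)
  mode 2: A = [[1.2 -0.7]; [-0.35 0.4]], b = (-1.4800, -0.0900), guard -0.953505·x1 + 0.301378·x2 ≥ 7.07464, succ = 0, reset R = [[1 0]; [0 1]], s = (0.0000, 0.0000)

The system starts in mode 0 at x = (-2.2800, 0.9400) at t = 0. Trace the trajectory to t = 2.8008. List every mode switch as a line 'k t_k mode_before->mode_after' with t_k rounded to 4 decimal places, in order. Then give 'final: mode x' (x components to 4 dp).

Mode 0: guard c·x = 0.5752 hit at Δt = 0.5145 (t = 0.5145), x⁻ = (-0.4573, 1.7306) → reset → x⁺ = (-0.2556, 1.6898), jump to mode 1
Mode 1: guard c·x = 2.0445 hit at Δt = 1.4115 (t = 1.9260), x⁻ = (0.1700, 2.3555) → reset → x⁺ = (0.3351, 2.4062), jump to mode 2
Mode 2: flow for 0.8748 to horizon, guard not reached → x = (-4.4191, 3.8446)

1 0.5145 0->1
2 1.9260 1->2
final: 2 -4.4191 3.8446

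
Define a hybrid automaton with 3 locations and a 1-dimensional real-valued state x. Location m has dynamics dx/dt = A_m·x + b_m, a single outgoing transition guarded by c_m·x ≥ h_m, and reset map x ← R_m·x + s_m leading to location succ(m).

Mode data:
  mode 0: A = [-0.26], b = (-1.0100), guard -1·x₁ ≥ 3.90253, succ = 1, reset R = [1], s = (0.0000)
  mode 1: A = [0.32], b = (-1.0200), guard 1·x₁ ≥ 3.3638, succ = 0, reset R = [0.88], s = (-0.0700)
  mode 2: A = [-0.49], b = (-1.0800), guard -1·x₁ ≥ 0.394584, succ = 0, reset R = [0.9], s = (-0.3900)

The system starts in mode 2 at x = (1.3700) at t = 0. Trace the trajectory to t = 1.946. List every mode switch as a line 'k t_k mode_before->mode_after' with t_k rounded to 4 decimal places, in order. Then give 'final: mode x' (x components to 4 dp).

1 1.3891 2->0
final: 0 -1.1683

Mode 2: guard c·x = 0.3946 hit at Δt = 1.3891 (t = 1.3891), x⁻ = (-0.3946) → reset → x⁺ = (-0.7451), jump to mode 0
Mode 0: flow for 0.5569 to horizon, guard not reached → x = (-1.1683)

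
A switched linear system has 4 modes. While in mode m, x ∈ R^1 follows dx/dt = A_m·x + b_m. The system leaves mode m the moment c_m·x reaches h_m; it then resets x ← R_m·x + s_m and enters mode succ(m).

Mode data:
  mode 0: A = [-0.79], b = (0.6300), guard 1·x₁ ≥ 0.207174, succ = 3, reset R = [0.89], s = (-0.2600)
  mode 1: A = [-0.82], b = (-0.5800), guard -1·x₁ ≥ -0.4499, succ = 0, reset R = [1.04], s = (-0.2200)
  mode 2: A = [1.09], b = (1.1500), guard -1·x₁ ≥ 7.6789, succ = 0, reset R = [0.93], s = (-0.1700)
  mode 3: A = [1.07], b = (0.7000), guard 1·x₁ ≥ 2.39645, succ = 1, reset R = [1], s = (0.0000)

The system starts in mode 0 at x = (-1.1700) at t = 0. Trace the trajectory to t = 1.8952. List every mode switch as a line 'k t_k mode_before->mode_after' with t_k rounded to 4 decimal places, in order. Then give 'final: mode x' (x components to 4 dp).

Mode 0: guard c·x = 0.2072 hit at Δt = 1.5239 (t = 1.5239), x⁻ = (0.2072) → reset → x⁺ = (-0.0756), jump to mode 3
Mode 3: flow for 0.3713 to horizon, guard not reached → x = (0.2066)

1 1.5239 0->3
final: 3 0.2066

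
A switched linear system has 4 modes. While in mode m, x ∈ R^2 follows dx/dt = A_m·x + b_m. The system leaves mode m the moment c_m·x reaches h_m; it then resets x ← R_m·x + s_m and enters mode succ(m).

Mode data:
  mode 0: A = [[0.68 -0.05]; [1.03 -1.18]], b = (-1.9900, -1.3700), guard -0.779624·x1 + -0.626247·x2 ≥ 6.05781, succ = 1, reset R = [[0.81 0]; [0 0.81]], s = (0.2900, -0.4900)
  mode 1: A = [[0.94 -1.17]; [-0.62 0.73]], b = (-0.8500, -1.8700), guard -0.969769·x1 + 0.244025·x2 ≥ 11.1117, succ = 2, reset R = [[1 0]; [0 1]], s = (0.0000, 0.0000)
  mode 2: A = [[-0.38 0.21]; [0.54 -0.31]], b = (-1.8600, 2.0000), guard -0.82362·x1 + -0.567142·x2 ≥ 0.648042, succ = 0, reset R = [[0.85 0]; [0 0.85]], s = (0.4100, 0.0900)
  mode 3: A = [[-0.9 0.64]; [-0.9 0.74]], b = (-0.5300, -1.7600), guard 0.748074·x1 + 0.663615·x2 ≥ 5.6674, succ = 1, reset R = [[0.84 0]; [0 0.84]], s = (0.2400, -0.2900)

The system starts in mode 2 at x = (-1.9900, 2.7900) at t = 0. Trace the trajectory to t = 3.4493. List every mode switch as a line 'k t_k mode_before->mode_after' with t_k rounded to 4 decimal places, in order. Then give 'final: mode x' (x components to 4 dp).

1 1.5167 2->0
2 2.4361 0->1
final: 1 -8.0975 -2.3445

Mode 2: guard c·x = 0.6480 hit at Δt = 1.5167 (t = 1.5167), x⁻ = (-2.5996, 2.6326) → reset → x⁺ = (-1.7997, 2.3277), jump to mode 0
Mode 0: guard c·x = 6.0578 hit at Δt = 0.9194 (t = 2.4361), x⁻ = (-5.9147, -2.3099) → reset → x⁺ = (-4.5009, -2.3610), jump to mode 1
Mode 1: flow for 1.0132 to horizon, guard not reached → x = (-8.0975, -2.3445)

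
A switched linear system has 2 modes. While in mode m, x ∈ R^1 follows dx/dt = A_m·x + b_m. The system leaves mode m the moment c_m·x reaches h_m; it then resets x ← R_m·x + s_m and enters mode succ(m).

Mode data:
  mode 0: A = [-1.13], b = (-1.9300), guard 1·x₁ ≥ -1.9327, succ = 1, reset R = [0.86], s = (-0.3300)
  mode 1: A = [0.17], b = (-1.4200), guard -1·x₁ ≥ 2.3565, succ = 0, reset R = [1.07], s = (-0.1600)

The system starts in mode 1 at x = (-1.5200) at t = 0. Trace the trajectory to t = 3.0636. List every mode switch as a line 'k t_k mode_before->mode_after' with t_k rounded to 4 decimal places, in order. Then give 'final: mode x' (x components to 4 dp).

Mode 1: guard c·x = 2.3565 hit at Δt = 0.4784 (t = 0.4784), x⁻ = (-2.3565) → reset → x⁺ = (-2.6815), jump to mode 0
Mode 0: guard c·x = -1.9327 hit at Δt = 1.2973 (t = 1.7757), x⁻ = (-1.9327) → reset → x⁺ = (-1.9921), jump to mode 1
Mode 1: guard c·x = 2.3565 hit at Δt = 0.2036 (t = 1.9793), x⁻ = (-2.3565) → reset → x⁺ = (-2.6815), jump to mode 0
Mode 0: flow for 1.0843 to horizon, guard not reached → x = (-1.9939)

1 0.4784 1->0
2 1.7757 0->1
3 1.9793 1->0
final: 0 -1.9939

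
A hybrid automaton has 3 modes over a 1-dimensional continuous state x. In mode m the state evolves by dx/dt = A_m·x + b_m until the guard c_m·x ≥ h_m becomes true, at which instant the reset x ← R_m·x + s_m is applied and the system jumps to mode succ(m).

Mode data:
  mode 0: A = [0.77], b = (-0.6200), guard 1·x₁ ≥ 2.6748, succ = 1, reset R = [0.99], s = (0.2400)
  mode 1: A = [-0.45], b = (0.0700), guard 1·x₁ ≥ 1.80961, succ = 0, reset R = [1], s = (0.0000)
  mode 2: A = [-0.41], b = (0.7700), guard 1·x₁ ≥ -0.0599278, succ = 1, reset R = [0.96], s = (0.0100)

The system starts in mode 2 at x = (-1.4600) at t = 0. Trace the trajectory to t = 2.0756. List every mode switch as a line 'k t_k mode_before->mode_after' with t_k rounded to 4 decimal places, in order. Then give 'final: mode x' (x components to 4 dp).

1 1.3262 2->1
final: 1 0.0106

Mode 2: guard c·x = -0.0599 hit at Δt = 1.3262 (t = 1.3262), x⁻ = (-0.0599) → reset → x⁺ = (-0.0475), jump to mode 1
Mode 1: flow for 0.7494 to horizon, guard not reached → x = (0.0106)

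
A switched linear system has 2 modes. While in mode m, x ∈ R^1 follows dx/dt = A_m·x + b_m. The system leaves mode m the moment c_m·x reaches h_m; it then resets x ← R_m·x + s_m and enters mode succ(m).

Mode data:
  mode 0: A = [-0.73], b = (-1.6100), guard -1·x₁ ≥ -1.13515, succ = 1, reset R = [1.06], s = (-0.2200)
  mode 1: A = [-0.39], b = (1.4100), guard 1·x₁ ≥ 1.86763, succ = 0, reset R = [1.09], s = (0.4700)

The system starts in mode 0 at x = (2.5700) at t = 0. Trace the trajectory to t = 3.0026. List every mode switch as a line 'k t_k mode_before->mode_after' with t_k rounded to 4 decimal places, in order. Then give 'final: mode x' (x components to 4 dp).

Mode 0: guard c·x = -1.1352 hit at Δt = 0.4895 (t = 0.4895), x⁻ = (1.1352) → reset → x⁺ = (0.9833), jump to mode 1
Mode 1: guard c·x = 1.8676 hit at Δt = 1.0499 (t = 1.5394), x⁻ = (1.8676) → reset → x⁺ = (2.5057), jump to mode 0
Mode 0: guard c·x = -1.1352 hit at Δt = 0.4709 (t = 2.0103), x⁻ = (1.1352) → reset → x⁺ = (0.9833), jump to mode 1
Mode 1: flow for 0.9923 to horizon, guard not reached → x = (1.8279)

1 0.4895 0->1
2 1.5394 1->0
3 2.0103 0->1
final: 1 1.8279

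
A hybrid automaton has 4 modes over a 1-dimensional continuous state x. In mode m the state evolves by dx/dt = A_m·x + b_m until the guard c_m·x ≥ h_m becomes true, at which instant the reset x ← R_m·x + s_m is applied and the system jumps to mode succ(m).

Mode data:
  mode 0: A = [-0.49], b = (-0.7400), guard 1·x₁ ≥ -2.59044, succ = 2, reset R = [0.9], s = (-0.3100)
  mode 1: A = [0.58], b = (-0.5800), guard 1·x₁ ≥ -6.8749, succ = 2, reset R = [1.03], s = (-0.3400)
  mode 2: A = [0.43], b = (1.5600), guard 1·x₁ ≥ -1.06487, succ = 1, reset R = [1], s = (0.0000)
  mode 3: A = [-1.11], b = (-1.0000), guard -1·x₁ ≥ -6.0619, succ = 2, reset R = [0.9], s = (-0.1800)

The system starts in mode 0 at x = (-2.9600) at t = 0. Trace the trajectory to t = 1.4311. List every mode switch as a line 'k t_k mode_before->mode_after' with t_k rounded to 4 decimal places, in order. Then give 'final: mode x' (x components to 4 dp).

Mode 0: guard c·x = -2.5904 hit at Δt = 0.6005 (t = 0.6005), x⁻ = (-2.5904) → reset → x⁺ = (-2.6414), jump to mode 2
Mode 2: flow for 0.8306 to horizon, guard not reached → x = (-2.2179)

1 0.6005 0->2
final: 2 -2.2179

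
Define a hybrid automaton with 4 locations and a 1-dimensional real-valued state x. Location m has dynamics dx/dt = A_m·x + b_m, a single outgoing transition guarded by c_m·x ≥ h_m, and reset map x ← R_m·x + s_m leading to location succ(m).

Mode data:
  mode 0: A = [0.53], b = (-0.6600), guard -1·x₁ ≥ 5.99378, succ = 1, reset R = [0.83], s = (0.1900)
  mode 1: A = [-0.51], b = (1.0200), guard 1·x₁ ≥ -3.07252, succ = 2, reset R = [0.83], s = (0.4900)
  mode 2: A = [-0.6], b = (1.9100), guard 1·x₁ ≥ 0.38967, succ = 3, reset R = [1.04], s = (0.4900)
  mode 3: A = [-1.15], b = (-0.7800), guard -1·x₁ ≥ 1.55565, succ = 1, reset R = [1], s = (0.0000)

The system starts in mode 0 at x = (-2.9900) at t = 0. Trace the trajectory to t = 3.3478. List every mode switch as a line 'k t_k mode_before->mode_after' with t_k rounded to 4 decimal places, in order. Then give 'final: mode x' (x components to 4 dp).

Mode 0: guard c·x = 5.9938 hit at Δt = 1.0114 (t = 1.0114), x⁻ = (-5.9938) → reset → x⁺ = (-4.7848), jump to mode 1
Mode 1: guard c·x = -3.0725 hit at Δt = 0.5703 (t = 1.5817), x⁻ = (-3.0725) → reset → x⁺ = (-2.0602), jump to mode 2
Mode 2: guard c·x = 0.3897 hit at Δt = 1.0494 (t = 2.6311), x⁻ = (0.3897) → reset → x⁺ = (0.8953), jump to mode 3
Mode 3: flow for 0.7167 to horizon, guard not reached → x = (0.0119)

1 1.0114 0->1
2 1.5817 1->2
3 2.6311 2->3
final: 3 0.0119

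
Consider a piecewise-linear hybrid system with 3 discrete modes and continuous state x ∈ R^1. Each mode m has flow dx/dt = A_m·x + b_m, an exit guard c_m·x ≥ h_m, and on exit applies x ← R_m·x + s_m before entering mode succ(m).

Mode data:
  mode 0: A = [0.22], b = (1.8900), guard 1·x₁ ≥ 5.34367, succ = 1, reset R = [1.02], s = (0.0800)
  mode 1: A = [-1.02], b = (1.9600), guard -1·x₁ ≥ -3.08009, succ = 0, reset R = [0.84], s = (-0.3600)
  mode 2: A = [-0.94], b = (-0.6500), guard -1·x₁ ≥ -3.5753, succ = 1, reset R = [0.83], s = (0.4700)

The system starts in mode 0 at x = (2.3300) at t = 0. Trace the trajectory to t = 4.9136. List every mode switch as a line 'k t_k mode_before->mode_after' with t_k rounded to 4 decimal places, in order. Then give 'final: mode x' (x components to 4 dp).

1 1.1077 0->1
2 2.2217 1->0
3 3.3724 0->1
4 4.4864 1->0
final: 0 3.2934

Mode 0: guard c·x = 5.3437 hit at Δt = 1.1077 (t = 1.1077), x⁻ = (5.3437) → reset → x⁺ = (5.5305), jump to mode 1
Mode 1: guard c·x = -3.0801 hit at Δt = 1.1140 (t = 2.2217), x⁻ = (3.0801) → reset → x⁺ = (2.2273), jump to mode 0
Mode 0: guard c·x = 5.3437 hit at Δt = 1.1507 (t = 3.3724), x⁻ = (5.3437) → reset → x⁺ = (5.5305), jump to mode 1
Mode 1: guard c·x = -3.0801 hit at Δt = 1.1140 (t = 4.4864), x⁻ = (3.0801) → reset → x⁺ = (2.2273), jump to mode 0
Mode 0: flow for 0.4272 to horizon, guard not reached → x = (3.2934)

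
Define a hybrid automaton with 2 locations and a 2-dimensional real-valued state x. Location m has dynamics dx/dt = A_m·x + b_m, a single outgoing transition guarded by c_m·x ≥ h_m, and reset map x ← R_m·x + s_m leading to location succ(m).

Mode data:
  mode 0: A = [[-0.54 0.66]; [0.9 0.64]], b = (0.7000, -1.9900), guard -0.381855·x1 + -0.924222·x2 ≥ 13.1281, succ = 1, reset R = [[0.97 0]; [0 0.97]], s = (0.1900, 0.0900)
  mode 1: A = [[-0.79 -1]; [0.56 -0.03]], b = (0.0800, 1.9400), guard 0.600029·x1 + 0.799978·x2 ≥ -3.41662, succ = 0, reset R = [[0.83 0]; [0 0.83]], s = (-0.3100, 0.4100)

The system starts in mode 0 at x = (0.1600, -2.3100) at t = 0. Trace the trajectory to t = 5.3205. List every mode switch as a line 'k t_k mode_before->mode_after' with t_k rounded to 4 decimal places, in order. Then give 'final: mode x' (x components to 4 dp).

1 1.4389 0->1
2 2.4510 1->0
3 3.4629 0->1
4 4.3740 1->0
final: 0 -1.1194 -13.0821

Mode 0: guard c·x = 13.1281 hit at Δt = 1.4389 (t = 1.4389), x⁻ = (-3.8099, -12.6304) → reset → x⁺ = (-3.5056, -12.1615), jump to mode 1
Mode 1: guard c·x = -3.4166 hit at Δt = 1.0121 (t = 2.4510), x⁻ = (5.8712, -8.6746) → reset → x⁺ = (4.5631, -6.7899), jump to mode 0
Mode 0: guard c·x = 13.1281 hit at Δt = 1.0119 (t = 3.4629), x⁻ = (-1.7567, -13.4787) → reset → x⁺ = (-1.5140, -12.9843), jump to mode 1
Mode 1: guard c·x = -3.4166 hit at Δt = 0.9111 (t = 4.3740), x⁻ = (6.5901, -9.2138) → reset → x⁺ = (5.1598, -7.2375), jump to mode 0
Mode 0: flow for 0.9465 to horizon, guard not reached → x = (-1.1194, -13.0821)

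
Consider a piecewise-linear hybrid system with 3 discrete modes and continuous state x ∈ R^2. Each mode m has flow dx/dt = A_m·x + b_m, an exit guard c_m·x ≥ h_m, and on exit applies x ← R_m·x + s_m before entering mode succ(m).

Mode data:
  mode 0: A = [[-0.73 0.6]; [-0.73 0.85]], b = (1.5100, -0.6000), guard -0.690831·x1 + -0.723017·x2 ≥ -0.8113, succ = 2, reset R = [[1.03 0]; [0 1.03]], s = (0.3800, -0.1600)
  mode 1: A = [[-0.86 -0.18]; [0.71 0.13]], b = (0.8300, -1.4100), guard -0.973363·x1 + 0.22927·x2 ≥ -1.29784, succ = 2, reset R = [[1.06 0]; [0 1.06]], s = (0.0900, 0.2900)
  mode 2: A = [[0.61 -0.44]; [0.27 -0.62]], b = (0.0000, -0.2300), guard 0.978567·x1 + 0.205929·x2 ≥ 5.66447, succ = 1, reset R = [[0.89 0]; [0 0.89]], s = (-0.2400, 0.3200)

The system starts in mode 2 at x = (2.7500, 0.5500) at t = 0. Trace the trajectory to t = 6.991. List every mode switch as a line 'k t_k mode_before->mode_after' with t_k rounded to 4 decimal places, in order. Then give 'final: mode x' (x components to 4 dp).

Mode 2: guard c·x = 5.6645 hit at Δt = 1.3388 (t = 1.3388), x⁻ = (5.5658, 1.0586) → reset → x⁺ = (4.7135, 1.2621), jump to mode 1
Mode 1: guard c·x = -1.2978 hit at Δt = 1.2442 (t = 2.5830), x⁻ = (1.9451, 2.5970) → reset → x⁺ = (2.1518, 3.0429), jump to mode 2
Mode 2: guard c·x = 5.6645 hit at Δt = 2.9537 (t = 5.5367), x⁻ = (5.4693, 1.5171) → reset → x⁺ = (4.6277, 1.6702), jump to mode 1
Mode 1: guard c·x = -1.2978 hit at Δt = 1.1220 (t = 6.6587), x⁻ = (2.0285, 2.9513) → reset → x⁺ = (2.2402, 3.4184), jump to mode 2
Mode 2: flow for 0.3323 to horizon, guard not reached → x = (2.2321, 2.8936)

1 1.3388 2->1
2 2.5830 1->2
3 5.5367 2->1
4 6.6587 1->2
final: 2 2.2321 2.8936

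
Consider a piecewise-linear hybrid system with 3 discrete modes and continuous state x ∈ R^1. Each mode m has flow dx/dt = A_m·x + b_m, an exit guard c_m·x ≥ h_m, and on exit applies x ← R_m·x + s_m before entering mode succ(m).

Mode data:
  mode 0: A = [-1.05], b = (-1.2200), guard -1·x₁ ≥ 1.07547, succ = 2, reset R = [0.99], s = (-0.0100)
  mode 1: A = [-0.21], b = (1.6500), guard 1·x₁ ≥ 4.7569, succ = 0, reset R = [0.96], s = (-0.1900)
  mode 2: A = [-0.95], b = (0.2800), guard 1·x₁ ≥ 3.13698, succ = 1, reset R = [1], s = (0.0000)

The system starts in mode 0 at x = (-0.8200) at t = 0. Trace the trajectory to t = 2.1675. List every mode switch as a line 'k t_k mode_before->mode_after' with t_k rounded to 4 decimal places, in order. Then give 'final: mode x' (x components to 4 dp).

Mode 0: guard c·x = 1.0755 hit at Δt = 1.3097 (t = 1.3097), x⁻ = (-1.0755) → reset → x⁺ = (-1.0747), jump to mode 2
Mode 2: flow for 0.8578 to horizon, guard not reached → x = (-0.3115)

1 1.3097 0->2
final: 2 -0.3115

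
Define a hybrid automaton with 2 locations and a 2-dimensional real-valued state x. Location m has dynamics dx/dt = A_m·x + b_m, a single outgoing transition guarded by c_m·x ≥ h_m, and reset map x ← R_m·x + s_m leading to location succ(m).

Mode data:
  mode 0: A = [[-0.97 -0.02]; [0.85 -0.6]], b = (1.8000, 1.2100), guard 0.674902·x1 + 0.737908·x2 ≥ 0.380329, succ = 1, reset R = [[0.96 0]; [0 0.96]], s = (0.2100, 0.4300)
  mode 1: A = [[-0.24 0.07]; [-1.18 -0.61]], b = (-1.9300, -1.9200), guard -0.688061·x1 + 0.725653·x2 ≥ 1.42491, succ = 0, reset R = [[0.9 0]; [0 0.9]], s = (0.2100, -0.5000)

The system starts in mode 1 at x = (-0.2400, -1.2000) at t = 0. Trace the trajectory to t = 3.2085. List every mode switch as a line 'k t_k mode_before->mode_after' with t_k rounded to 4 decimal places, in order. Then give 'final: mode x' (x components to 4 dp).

1 1.4163 1->0
2 2.4693 0->1
final: 1 -0.7947 -0.6877

Mode 1: guard c·x = 1.4249 hit at Δt = 1.4163 (t = 1.4163), x⁻ = (-2.5796, -0.4823) → reset → x⁺ = (-2.1116, -0.9341), jump to mode 0
Mode 0: guard c·x = 0.3803 hit at Δt = 1.0530 (t = 2.4693), x⁻ = (0.4329, 0.1195) → reset → x⁺ = (0.6256, 0.5447), jump to mode 1
Mode 1: flow for 0.7392 to horizon, guard not reached → x = (-0.7947, -0.6877)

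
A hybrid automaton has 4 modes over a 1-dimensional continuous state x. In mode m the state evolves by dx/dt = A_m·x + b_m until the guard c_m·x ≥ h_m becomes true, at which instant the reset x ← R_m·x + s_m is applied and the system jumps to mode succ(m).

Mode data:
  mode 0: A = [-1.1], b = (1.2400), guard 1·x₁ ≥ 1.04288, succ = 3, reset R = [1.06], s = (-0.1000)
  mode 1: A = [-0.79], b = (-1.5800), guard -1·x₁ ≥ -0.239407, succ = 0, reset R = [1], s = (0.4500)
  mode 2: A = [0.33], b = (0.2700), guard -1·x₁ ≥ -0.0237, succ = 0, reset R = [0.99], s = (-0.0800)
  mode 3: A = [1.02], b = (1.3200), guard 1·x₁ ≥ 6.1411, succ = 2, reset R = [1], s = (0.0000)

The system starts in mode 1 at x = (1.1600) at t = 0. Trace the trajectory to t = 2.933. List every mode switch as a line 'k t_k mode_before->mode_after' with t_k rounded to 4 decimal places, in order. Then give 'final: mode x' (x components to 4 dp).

1 0.4359 1->0
2 1.9327 0->3
final: 3 5.0853

Mode 1: guard c·x = -0.2394 hit at Δt = 0.4359 (t = 0.4359), x⁻ = (0.2394) → reset → x⁺ = (0.6894), jump to mode 0
Mode 0: guard c·x = 1.0429 hit at Δt = 1.4968 (t = 1.9327), x⁻ = (1.0429) → reset → x⁺ = (1.0055), jump to mode 3
Mode 3: flow for 1.0003 to horizon, guard not reached → x = (5.0853)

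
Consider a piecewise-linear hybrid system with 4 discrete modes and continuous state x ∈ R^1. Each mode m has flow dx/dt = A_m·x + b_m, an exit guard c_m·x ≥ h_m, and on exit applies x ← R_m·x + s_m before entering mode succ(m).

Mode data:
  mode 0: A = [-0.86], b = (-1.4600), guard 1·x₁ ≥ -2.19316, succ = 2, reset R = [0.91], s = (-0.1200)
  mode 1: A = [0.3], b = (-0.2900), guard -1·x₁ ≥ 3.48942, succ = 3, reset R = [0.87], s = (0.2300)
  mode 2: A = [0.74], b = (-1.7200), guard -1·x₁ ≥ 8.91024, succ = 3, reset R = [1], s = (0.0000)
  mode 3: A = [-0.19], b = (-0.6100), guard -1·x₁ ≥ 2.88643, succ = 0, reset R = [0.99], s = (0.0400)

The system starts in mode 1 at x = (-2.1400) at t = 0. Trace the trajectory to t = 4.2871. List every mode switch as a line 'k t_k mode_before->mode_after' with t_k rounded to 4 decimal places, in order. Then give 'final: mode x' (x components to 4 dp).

Mode 1: guard c·x = 3.4894 hit at Δt = 1.2024 (t = 1.2024), x⁻ = (-3.4894) → reset → x⁺ = (-2.8058), jump to mode 3
Mode 3: guard c·x = 2.8864 hit at Δt = 1.1694 (t = 2.3718), x⁻ = (-2.8864) → reset → x⁺ = (-2.8176), jump to mode 0
Mode 0: guard c·x = -2.1932 hit at Δt = 0.9482 (t = 3.3200), x⁻ = (-2.1932) → reset → x⁺ = (-2.1158), jump to mode 2
Mode 2: flow for 0.9671 to horizon, guard not reached → x = (-6.7582)

1 1.2024 1->3
2 2.3718 3->0
3 3.3200 0->2
final: 2 -6.7582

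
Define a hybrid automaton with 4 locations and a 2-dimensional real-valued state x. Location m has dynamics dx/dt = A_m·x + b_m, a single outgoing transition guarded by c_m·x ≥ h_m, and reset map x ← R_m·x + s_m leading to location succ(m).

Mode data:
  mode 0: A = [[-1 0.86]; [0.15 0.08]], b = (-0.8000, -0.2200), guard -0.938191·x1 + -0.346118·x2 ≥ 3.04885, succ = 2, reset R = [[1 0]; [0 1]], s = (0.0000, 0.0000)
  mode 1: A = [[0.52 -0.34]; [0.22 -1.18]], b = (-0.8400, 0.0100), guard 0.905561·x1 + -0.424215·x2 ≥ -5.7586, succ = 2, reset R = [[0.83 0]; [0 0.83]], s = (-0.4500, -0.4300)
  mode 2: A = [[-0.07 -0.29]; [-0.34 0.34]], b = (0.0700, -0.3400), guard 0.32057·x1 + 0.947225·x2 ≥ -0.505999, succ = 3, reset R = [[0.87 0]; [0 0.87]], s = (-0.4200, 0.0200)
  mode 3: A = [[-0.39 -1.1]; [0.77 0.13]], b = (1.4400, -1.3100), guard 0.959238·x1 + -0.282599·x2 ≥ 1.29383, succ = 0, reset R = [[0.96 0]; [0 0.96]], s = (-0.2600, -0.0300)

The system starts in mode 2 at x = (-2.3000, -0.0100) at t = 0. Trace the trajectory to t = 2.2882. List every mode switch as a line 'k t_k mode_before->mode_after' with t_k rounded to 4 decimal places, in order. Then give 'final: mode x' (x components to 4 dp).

Mode 2: guard c·x = -0.5060 hit at Δt = 0.4836 (t = 0.4836), x⁻ = (-2.2039, 0.2117) → reset → x⁺ = (-2.3374, 0.2042), jump to mode 3
Mode 3: guard c·x = 1.2938 hit at Δt = 1.0352 (t = 1.5188), x⁻ = (0.7554, -2.0141) → reset → x⁺ = (0.4652, -1.9635), jump to mode 0
Mode 0: flow for 0.7694 to horizon, guard not reached → x = (-1.2038, -2.3160)

1 0.4836 2->3
2 1.5188 3->0
final: 0 -1.2038 -2.3160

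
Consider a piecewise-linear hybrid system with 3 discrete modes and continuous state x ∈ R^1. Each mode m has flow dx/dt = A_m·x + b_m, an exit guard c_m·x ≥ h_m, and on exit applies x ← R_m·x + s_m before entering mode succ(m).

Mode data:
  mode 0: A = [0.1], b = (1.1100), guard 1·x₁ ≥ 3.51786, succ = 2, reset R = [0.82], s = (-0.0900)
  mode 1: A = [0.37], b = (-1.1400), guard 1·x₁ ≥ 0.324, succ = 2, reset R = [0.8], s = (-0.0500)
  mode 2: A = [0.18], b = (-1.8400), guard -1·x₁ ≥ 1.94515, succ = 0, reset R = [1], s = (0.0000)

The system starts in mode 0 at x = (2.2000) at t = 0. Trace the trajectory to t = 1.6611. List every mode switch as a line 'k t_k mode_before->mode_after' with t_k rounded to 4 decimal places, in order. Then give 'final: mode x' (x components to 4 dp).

Mode 0: guard c·x = 3.5179 hit at Δt = 0.9448 (t = 0.9448), x⁻ = (3.5179) → reset → x⁺ = (2.7946), jump to mode 2
Mode 2: flow for 0.7163 to horizon, guard not reached → x = (1.7725)

1 0.9448 0->2
final: 2 1.7725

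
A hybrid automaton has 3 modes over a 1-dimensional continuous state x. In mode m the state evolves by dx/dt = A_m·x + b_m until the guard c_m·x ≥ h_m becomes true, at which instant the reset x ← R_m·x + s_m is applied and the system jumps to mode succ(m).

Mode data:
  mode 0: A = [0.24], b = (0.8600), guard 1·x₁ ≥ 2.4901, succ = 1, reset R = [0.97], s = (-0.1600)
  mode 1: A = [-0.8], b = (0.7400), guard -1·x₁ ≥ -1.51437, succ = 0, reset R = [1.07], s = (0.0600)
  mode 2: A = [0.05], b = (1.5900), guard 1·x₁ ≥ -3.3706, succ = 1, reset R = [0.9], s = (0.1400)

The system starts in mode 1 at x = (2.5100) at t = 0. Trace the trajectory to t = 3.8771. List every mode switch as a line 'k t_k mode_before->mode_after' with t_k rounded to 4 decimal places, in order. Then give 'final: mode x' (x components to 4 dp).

Mode 1: guard c·x = -1.5144 hit at Δt = 1.2366 (t = 1.2366), x⁻ = (1.5144) → reset → x⁺ = (1.6804), jump to mode 0
Mode 0: guard c·x = 2.4901 hit at Δt = 0.5962 (t = 1.8328), x⁻ = (2.4901) → reset → x⁺ = (2.2554), jump to mode 1
Mode 1: guard c·x = -1.5144 hit at Δt = 1.0177 (t = 2.8505), x⁻ = (1.5144) → reset → x⁺ = (1.6804), jump to mode 0
Mode 0: guard c·x = 2.4901 hit at Δt = 0.5962 (t = 3.4467), x⁻ = (2.4901) → reset → x⁺ = (2.2554), jump to mode 1
Mode 1: flow for 0.4304 to horizon, guard not reached → x = (1.8679)

1 1.2366 1->0
2 1.8328 0->1
3 2.8505 1->0
4 3.4467 0->1
final: 1 1.8679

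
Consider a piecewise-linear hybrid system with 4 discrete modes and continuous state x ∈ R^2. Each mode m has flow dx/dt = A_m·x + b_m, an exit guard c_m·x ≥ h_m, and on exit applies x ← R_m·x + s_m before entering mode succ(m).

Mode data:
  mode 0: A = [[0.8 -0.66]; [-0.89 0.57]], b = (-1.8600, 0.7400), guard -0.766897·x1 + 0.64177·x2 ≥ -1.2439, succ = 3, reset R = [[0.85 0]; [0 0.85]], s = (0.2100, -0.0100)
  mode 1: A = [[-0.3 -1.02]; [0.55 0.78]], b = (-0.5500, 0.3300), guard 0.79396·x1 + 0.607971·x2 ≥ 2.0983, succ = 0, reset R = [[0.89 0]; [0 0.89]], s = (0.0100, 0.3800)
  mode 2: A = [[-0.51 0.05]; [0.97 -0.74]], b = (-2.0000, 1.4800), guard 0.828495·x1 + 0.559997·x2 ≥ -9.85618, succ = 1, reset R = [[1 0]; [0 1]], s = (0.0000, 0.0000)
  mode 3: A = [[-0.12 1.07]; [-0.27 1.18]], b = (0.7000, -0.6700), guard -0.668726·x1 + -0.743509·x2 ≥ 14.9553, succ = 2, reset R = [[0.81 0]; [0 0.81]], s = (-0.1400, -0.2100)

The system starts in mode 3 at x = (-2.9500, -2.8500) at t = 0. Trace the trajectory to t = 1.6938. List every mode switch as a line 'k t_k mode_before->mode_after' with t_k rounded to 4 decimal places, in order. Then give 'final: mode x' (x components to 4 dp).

Mode 3: guard c·x = 14.9553 hit at Δt = 1.2960 (t = 1.2960), x⁻ = (-9.8052, -11.2955) → reset → x⁺ = (-8.0822, -9.3594), jump to mode 2
Mode 2: flow for 0.3978 to horizon, guard not reached → x = (-7.4841, -9.0562)

1 1.2960 3->2
final: 2 -7.4841 -9.0562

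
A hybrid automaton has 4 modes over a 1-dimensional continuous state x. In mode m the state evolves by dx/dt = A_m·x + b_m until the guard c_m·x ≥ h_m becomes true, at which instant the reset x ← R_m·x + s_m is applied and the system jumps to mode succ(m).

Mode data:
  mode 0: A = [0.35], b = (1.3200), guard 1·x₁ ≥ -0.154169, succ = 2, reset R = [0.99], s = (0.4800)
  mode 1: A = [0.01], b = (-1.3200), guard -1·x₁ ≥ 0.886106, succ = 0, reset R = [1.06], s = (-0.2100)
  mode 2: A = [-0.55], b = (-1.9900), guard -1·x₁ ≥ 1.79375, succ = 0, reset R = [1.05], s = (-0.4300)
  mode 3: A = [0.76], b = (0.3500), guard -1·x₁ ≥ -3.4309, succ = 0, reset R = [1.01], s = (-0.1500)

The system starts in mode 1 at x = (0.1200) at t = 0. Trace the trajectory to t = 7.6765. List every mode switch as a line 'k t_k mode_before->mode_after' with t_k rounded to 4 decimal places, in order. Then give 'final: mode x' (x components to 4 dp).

Mode 1: guard c·x = 0.8861 hit at Δt = 0.7600 (t = 0.7600), x⁻ = (-0.8861) → reset → x⁺ = (-1.1493), jump to mode 0
Mode 0: guard c·x = -0.1542 hit at Δt = 0.9192 (t = 1.6792), x⁻ = (-0.1542) → reset → x⁺ = (0.3274), jump to mode 2
Mode 2: guard c·x = 1.7937 hit at Δt = 1.4024 (t = 3.0816), x⁻ = (-1.7937) → reset → x⁺ = (-2.3134), jump to mode 0
Mode 0: guard c·x = -0.1542 hit at Δt = 2.5962 (t = 5.6778), x⁻ = (-0.1542) → reset → x⁺ = (0.3274), jump to mode 2
Mode 2: guard c·x = 1.7937 hit at Δt = 1.4024 (t = 7.0802), x⁻ = (-1.7937) → reset → x⁺ = (-2.3134), jump to mode 0
Mode 0: flow for 0.5963 to horizon, guard not reached → x = (-1.9750)

1 0.7600 1->0
2 1.6792 0->2
3 3.0816 2->0
4 5.6778 0->2
5 7.0802 2->0
final: 0 -1.9750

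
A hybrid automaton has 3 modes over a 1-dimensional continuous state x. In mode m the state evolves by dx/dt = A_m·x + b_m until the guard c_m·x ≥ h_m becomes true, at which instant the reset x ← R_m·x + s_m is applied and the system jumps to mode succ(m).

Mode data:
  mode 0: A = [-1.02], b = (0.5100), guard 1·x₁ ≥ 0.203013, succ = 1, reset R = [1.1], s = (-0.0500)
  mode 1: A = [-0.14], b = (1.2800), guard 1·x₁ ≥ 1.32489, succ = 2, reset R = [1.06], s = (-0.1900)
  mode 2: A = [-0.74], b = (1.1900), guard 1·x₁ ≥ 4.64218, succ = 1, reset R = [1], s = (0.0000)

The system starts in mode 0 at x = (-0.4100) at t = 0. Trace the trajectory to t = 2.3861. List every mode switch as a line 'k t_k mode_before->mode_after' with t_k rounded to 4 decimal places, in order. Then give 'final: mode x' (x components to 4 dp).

1 1.0978 0->1
2 2.0793 1->2
final: 2 1.2944

Mode 0: guard c·x = 0.2030 hit at Δt = 1.0978 (t = 1.0978), x⁻ = (0.2030) → reset → x⁺ = (0.1733), jump to mode 1
Mode 1: guard c·x = 1.3249 hit at Δt = 0.9815 (t = 2.0793), x⁻ = (1.3249) → reset → x⁺ = (1.2144), jump to mode 2
Mode 2: flow for 0.3068 to horizon, guard not reached → x = (1.2944)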